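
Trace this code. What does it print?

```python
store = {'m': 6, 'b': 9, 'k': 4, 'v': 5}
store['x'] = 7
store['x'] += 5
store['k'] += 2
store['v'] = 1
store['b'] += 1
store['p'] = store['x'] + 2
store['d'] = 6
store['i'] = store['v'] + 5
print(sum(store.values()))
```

store['x'] = 7 → {'m': 6, 'b': 9, 'k': 4, 'v': 5, 'x': 7}
store['x'] = 7+5 = 12 → {'m': 6, 'b': 9, 'k': 4, 'v': 5, 'x': 12}
store['k'] = 4+2 = 6 → {'m': 6, 'b': 9, 'k': 6, 'v': 5, 'x': 12}
store['v'] = 1 → {'m': 6, 'b': 9, 'k': 6, 'v': 1, 'x': 12}
store['b'] = 9+1 = 10 → {'m': 6, 'b': 10, 'k': 6, 'v': 1, 'x': 12}
store['p'] = store['x']+2 = 14 → {'m': 6, 'b': 10, 'k': 6, 'v': 1, 'x': 12, 'p': 14}
store['d'] = 6 → {'m': 6, 'b': 10, 'k': 6, 'v': 1, 'x': 12, 'p': 14, 'd': 6}
store['i'] = store['v']+5 = 6 → {'m': 6, 'b': 10, 'k': 6, 'v': 1, 'x': 12, 'p': 14, 'd': 6, 'i': 6}
sum of values = 61

61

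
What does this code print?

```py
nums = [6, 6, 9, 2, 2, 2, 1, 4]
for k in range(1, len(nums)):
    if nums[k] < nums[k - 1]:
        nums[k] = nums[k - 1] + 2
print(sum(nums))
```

96

k=1: 6>=6, unchanged → [6, 6, 9, 2, 2, 2, 1, 4]
k=2: 9>=6, unchanged → [6, 6, 9, 2, 2, 2, 1, 4]
k=3: 2<9, nums[3] = 9+2 = 11 → [6, 6, 9, 11, 2, 2, 1, 4]
k=4: 2<11, nums[4] = 11+2 = 13 → [6, 6, 9, 11, 13, 2, 1, 4]
k=5: 2<13, nums[5] = 13+2 = 15 → [6, 6, 9, 11, 13, 15, 1, 4]
k=6: 1<15, nums[6] = 15+2 = 17 → [6, 6, 9, 11, 13, 15, 17, 4]
k=7: 4<17, nums[7] = 17+2 = 19 → [6, 6, 9, 11, 13, 15, 17, 19]
sum = 96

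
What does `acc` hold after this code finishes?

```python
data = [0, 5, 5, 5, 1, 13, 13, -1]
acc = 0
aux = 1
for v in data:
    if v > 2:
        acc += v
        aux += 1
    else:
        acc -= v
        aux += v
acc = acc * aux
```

v=0: not >2, acc = 0-0 = 0; aux=1
v=5: >2, acc = 0+5 = 5; aux=2
v=5: >2, acc = 5+5 = 10; aux=3
v=5: >2, acc = 10+5 = 15; aux=4
v=1: not >2, acc = 15-1 = 14; aux=5
v=13: >2, acc = 14+13 = 27; aux=6
v=13: >2, acc = 27+13 = 40; aux=7
v=-1: not >2, acc = 40-(-1) = 41; aux=6
acc*aux = 41*6 = 246

246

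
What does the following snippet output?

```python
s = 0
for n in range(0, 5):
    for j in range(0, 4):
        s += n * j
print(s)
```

60

n=0,j=0: s = 0+0 = 0
n=0,j=1: s = 0+0 = 0
n=0,j=2: s = 0+0 = 0
n=0,j=3: s = 0+0 = 0
n=1,j=0: s = 0+0 = 0
n=1,j=1: s = 0+1 = 1
n=1,j=2: s = 1+2 = 3
n=1,j=3: s = 3+3 = 6
n=2,j=0: s = 6+0 = 6
n=2,j=1: s = 6+2 = 8
n=2,j=2: s = 8+4 = 12
n=2,j=3: s = 12+6 = 18
n=3,j=0: s = 18+0 = 18
n=3,j=1: s = 18+3 = 21
n=3,j=2: s = 21+6 = 27
n=3,j=3: s = 27+9 = 36
n=4,j=0: s = 36+0 = 36
n=4,j=1: s = 36+4 = 40
n=4,j=2: s = 40+8 = 48
n=4,j=3: s = 48+12 = 60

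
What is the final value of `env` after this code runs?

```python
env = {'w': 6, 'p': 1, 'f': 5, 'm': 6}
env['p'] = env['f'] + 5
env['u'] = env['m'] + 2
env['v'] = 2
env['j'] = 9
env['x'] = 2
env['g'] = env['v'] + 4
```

{'w': 6, 'p': 10, 'f': 5, 'm': 6, 'u': 8, 'v': 2, 'j': 9, 'x': 2, 'g': 6}

env['p'] = env['f']+5 = 10 → {'w': 6, 'p': 10, 'f': 5, 'm': 6}
env['u'] = env['m']+2 = 8 → {'w': 6, 'p': 10, 'f': 5, 'm': 6, 'u': 8}
env['v'] = 2 → {'w': 6, 'p': 10, 'f': 5, 'm': 6, 'u': 8, 'v': 2}
env['j'] = 9 → {'w': 6, 'p': 10, 'f': 5, 'm': 6, 'u': 8, 'v': 2, 'j': 9}
env['x'] = 2 → {'w': 6, 'p': 10, 'f': 5, 'm': 6, 'u': 8, 'v': 2, 'j': 9, 'x': 2}
env['g'] = env['v']+4 = 6 → {'w': 6, 'p': 10, 'f': 5, 'm': 6, 'u': 8, 'v': 2, 'j': 9, 'x': 2, 'g': 6}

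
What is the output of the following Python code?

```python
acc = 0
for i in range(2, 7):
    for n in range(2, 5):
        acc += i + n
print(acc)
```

i=2,n=2: acc = 0+4 = 4
i=2,n=3: acc = 4+5 = 9
i=2,n=4: acc = 9+6 = 15
i=3,n=2: acc = 15+5 = 20
i=3,n=3: acc = 20+6 = 26
i=3,n=4: acc = 26+7 = 33
i=4,n=2: acc = 33+6 = 39
i=4,n=3: acc = 39+7 = 46
i=4,n=4: acc = 46+8 = 54
i=5,n=2: acc = 54+7 = 61
i=5,n=3: acc = 61+8 = 69
i=5,n=4: acc = 69+9 = 78
i=6,n=2: acc = 78+8 = 86
i=6,n=3: acc = 86+9 = 95
i=6,n=4: acc = 95+10 = 105

105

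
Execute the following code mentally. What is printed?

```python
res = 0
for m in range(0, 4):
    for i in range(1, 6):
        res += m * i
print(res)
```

m=0,i=1: res = 0+0 = 0
m=0,i=2: res = 0+0 = 0
m=0,i=3: res = 0+0 = 0
m=0,i=4: res = 0+0 = 0
m=0,i=5: res = 0+0 = 0
m=1,i=1: res = 0+1 = 1
m=1,i=2: res = 1+2 = 3
m=1,i=3: res = 3+3 = 6
m=1,i=4: res = 6+4 = 10
m=1,i=5: res = 10+5 = 15
m=2,i=1: res = 15+2 = 17
m=2,i=2: res = 17+4 = 21
m=2,i=3: res = 21+6 = 27
m=2,i=4: res = 27+8 = 35
m=2,i=5: res = 35+10 = 45
m=3,i=1: res = 45+3 = 48
m=3,i=2: res = 48+6 = 54
m=3,i=3: res = 54+9 = 63
m=3,i=4: res = 63+12 = 75
m=3,i=5: res = 75+15 = 90

90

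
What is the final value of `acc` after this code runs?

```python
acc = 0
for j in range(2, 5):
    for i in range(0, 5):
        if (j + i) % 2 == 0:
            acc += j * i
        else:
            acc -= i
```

j=2,i=0: even sum, acc = 0+0 = 0
j=2,i=1: odd sum, acc = 0-1 = -1
j=2,i=2: even sum, acc = (-1)+4 = 3
j=2,i=3: odd sum, acc = 3-3 = 0
j=2,i=4: even sum, acc = 0+8 = 8
j=3,i=0: odd sum, acc = 8-0 = 8
j=3,i=1: even sum, acc = 8+3 = 11
j=3,i=2: odd sum, acc = 11-2 = 9
j=3,i=3: even sum, acc = 9+9 = 18
j=3,i=4: odd sum, acc = 18-4 = 14
j=4,i=0: even sum, acc = 14+0 = 14
j=4,i=1: odd sum, acc = 14-1 = 13
j=4,i=2: even sum, acc = 13+8 = 21
j=4,i=3: odd sum, acc = 21-3 = 18
j=4,i=4: even sum, acc = 18+16 = 34

34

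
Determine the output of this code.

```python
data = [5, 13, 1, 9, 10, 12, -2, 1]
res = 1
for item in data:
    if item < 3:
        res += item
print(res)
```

1

item=5: not <3
item=13: not <3
item=1: <3, res = 1+1 = 2
item=9: not <3
item=10: not <3
item=12: not <3
item=-2: <3, res = 2+(-2) = 0
item=1: <3, res = 0+1 = 1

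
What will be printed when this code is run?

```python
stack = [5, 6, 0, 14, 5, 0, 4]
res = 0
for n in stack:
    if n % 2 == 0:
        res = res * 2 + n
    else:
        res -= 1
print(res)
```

n=5: not even, res = 0-1 = -1
n=6: even, res = (-1)*2+6 = 4
n=0: even, res = 4*2+0 = 8
n=14: even, res = 8*2+14 = 30
n=5: not even, res = 30-1 = 29
n=0: even, res = 29*2+0 = 58
n=4: even, res = 58*2+4 = 120

120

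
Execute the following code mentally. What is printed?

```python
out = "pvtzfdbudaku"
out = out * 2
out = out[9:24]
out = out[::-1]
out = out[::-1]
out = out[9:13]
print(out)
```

buda

repeat ×2 → 'pvtzfdbudakupvtzfdbudaku'
slice [9:24] → 'akupvtzfdbudaku'
reverse → 'ukadubdfztvpuka'
reverse → 'akupvtzfdbudaku'
slice [9:13] → 'buda'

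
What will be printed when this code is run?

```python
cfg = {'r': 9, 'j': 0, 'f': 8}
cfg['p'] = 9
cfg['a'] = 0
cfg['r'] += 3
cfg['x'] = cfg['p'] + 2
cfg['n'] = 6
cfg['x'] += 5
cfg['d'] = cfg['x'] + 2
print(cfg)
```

{'r': 12, 'j': 0, 'f': 8, 'p': 9, 'a': 0, 'x': 16, 'n': 6, 'd': 18}

cfg['p'] = 9 → {'r': 9, 'j': 0, 'f': 8, 'p': 9}
cfg['a'] = 0 → {'r': 9, 'j': 0, 'f': 8, 'p': 9, 'a': 0}
cfg['r'] = 9+3 = 12 → {'r': 12, 'j': 0, 'f': 8, 'p': 9, 'a': 0}
cfg['x'] = cfg['p']+2 = 11 → {'r': 12, 'j': 0, 'f': 8, 'p': 9, 'a': 0, 'x': 11}
cfg['n'] = 6 → {'r': 12, 'j': 0, 'f': 8, 'p': 9, 'a': 0, 'x': 11, 'n': 6}
cfg['x'] = 11+5 = 16 → {'r': 12, 'j': 0, 'f': 8, 'p': 9, 'a': 0, 'x': 16, 'n': 6}
cfg['d'] = cfg['x']+2 = 18 → {'r': 12, 'j': 0, 'f': 8, 'p': 9, 'a': 0, 'x': 16, 'n': 6, 'd': 18}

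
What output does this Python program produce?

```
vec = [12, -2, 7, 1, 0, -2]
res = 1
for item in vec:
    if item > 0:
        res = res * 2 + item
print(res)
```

71

item=12: >0, res = 1*2+12 = 14
item=-2: not >0
item=7: >0, res = 14*2+7 = 35
item=1: >0, res = 35*2+1 = 71
item=0: not >0
item=-2: not >0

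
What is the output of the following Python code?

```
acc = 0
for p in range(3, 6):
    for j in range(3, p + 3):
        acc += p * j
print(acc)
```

p=3,j=3: acc = 0+9 = 9
p=3,j=4: acc = 9+12 = 21
p=3,j=5: acc = 21+15 = 36
p=4,j=3: acc = 36+12 = 48
p=4,j=4: acc = 48+16 = 64
p=4,j=5: acc = 64+20 = 84
p=4,j=6: acc = 84+24 = 108
p=5,j=3: acc = 108+15 = 123
p=5,j=4: acc = 123+20 = 143
p=5,j=5: acc = 143+25 = 168
p=5,j=6: acc = 168+30 = 198
p=5,j=7: acc = 198+35 = 233

233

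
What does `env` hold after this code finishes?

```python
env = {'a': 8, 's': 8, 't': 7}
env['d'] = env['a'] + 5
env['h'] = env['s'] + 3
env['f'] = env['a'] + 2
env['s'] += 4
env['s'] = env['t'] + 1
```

env['d'] = env['a']+5 = 13 → {'a': 8, 's': 8, 't': 7, 'd': 13}
env['h'] = env['s']+3 = 11 → {'a': 8, 's': 8, 't': 7, 'd': 13, 'h': 11}
env['f'] = env['a']+2 = 10 → {'a': 8, 's': 8, 't': 7, 'd': 13, 'h': 11, 'f': 10}
env['s'] = 8+4 = 12 → {'a': 8, 's': 12, 't': 7, 'd': 13, 'h': 11, 'f': 10}
env['s'] = env['t']+1 = 8 → {'a': 8, 's': 8, 't': 7, 'd': 13, 'h': 11, 'f': 10}

{'a': 8, 's': 8, 't': 7, 'd': 13, 'h': 11, 'f': 10}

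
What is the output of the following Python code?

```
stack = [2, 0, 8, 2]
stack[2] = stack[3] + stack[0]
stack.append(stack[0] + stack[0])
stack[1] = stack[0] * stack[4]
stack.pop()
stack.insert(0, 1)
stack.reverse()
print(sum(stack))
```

stack[2] = stack[3]+stack[0] = 2+2 = 4 → [2, 0, 4, 2]
append stack[0]+stack[0] = 2+2 = 4 → [2, 0, 4, 2, 4]
stack[1] = stack[0]*stack[4] = 2*4 = 8 → [2, 8, 4, 2, 4]
pop() removes 4 → [2, 8, 4, 2]
insert 1 at 0 → [1, 2, 8, 4, 2]
reverse → [2, 4, 8, 2, 1]
sum = 17

17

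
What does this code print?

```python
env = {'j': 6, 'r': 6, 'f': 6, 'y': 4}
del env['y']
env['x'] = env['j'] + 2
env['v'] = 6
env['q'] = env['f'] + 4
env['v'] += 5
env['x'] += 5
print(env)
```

{'j': 6, 'r': 6, 'f': 6, 'x': 13, 'v': 11, 'q': 10}

del 'y' → {'j': 6, 'r': 6, 'f': 6}
env['x'] = env['j']+2 = 8 → {'j': 6, 'r': 6, 'f': 6, 'x': 8}
env['v'] = 6 → {'j': 6, 'r': 6, 'f': 6, 'x': 8, 'v': 6}
env['q'] = env['f']+4 = 10 → {'j': 6, 'r': 6, 'f': 6, 'x': 8, 'v': 6, 'q': 10}
env['v'] = 6+5 = 11 → {'j': 6, 'r': 6, 'f': 6, 'x': 8, 'v': 11, 'q': 10}
env['x'] = 8+5 = 13 → {'j': 6, 'r': 6, 'f': 6, 'x': 13, 'v': 11, 'q': 10}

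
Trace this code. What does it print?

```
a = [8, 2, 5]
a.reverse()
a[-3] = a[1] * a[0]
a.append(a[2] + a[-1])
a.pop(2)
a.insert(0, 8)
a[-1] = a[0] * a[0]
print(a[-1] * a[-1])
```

4096

reverse → [5, 2, 8]
a[-3] = a[1]*a[0] = 2*5 = 10 → [10, 2, 8]
append a[2]+a[-1] = 8+8 = 16 → [10, 2, 8, 16]
pop(2) removes 8 → [10, 2, 16]
insert 8 at 0 → [8, 10, 2, 16]
a[-1] = a[0]*a[0] = 8*8 = 64 → [8, 10, 2, 64]
a[-1]*a[-1] = 64*64 = 4096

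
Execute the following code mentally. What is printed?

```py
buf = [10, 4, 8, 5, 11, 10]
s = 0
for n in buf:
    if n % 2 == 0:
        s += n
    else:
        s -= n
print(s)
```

n=10: even, s = 0+10 = 10
n=4: even, s = 10+4 = 14
n=8: even, s = 14+8 = 22
n=5: not even, s = 22-5 = 17
n=11: not even, s = 17-11 = 6
n=10: even, s = 6+10 = 16

16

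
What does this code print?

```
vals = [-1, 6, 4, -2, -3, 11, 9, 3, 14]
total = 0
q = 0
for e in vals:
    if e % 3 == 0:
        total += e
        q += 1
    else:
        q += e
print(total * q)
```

e=-1: not %3==0; q=-1
e=6: %3==0, total = 0+6 = 6; q=0
e=4: not %3==0; q=4
e=-2: not %3==0; q=2
e=-3: %3==0, total = 6+(-3) = 3; q=3
e=11: not %3==0; q=14
e=9: %3==0, total = 3+9 = 12; q=15
e=3: %3==0, total = 12+3 = 15; q=16
e=14: not %3==0; q=30
total*q = 15*30 = 450

450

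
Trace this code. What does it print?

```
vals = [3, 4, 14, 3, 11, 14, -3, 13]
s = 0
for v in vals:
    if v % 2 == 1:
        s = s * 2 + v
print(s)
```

v=3: odd, s = 0*2+3 = 3
v=4: not odd
v=14: not odd
v=3: odd, s = 3*2+3 = 9
v=11: odd, s = 9*2+11 = 29
v=14: not odd
v=-3: odd, s = 29*2+(-3) = 55
v=13: odd, s = 55*2+13 = 123

123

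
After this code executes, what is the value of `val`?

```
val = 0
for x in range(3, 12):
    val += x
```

x=3: val = 0+3 = 3
x=4: val = 3+4 = 7
x=5: val = 7+5 = 12
x=6: val = 12+6 = 18
x=7: val = 18+7 = 25
x=8: val = 25+8 = 33
x=9: val = 33+9 = 42
x=10: val = 42+10 = 52
x=11: val = 52+11 = 63

63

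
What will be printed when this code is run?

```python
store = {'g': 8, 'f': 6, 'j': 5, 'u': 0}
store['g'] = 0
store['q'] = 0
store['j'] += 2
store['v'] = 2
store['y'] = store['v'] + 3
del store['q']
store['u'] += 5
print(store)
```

{'g': 0, 'f': 6, 'j': 7, 'u': 5, 'v': 2, 'y': 5}

store['g'] = 0 → {'g': 0, 'f': 6, 'j': 5, 'u': 0}
store['q'] = 0 → {'g': 0, 'f': 6, 'j': 5, 'u': 0, 'q': 0}
store['j'] = 5+2 = 7 → {'g': 0, 'f': 6, 'j': 7, 'u': 0, 'q': 0}
store['v'] = 2 → {'g': 0, 'f': 6, 'j': 7, 'u': 0, 'q': 0, 'v': 2}
store['y'] = store['v']+3 = 5 → {'g': 0, 'f': 6, 'j': 7, 'u': 0, 'q': 0, 'v': 2, 'y': 5}
del 'q' → {'g': 0, 'f': 6, 'j': 7, 'u': 0, 'v': 2, 'y': 5}
store['u'] = 0+5 = 5 → {'g': 0, 'f': 6, 'j': 7, 'u': 5, 'v': 2, 'y': 5}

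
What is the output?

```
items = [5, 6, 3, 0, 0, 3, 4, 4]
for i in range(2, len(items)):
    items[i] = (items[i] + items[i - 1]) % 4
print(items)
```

i=2: items[2] = (3+6)%4 = 1 → [5, 6, 1, 0, 0, 3, 4, 4]
i=3: items[3] = (0+1)%4 = 1 → [5, 6, 1, 1, 0, 3, 4, 4]
i=4: items[4] = (0+1)%4 = 1 → [5, 6, 1, 1, 1, 3, 4, 4]
i=5: items[5] = (3+1)%4 = 0 → [5, 6, 1, 1, 1, 0, 4, 4]
i=6: items[6] = (4+0)%4 = 0 → [5, 6, 1, 1, 1, 0, 0, 4]
i=7: items[7] = (4+0)%4 = 0 → [5, 6, 1, 1, 1, 0, 0, 0]

[5, 6, 1, 1, 1, 0, 0, 0]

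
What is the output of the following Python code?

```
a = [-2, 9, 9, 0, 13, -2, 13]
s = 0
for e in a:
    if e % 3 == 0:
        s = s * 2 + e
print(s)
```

54

e=-2: not %3==0
e=9: %3==0, s = 0*2+9 = 9
e=9: %3==0, s = 9*2+9 = 27
e=0: %3==0, s = 27*2+0 = 54
e=13: not %3==0
e=-2: not %3==0
e=13: not %3==0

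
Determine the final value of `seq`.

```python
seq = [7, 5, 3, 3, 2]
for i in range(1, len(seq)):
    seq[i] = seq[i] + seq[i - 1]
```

i=1: seq[1] = 5+7 = 12 → [7, 12, 3, 3, 2]
i=2: seq[2] = 3+12 = 15 → [7, 12, 15, 3, 2]
i=3: seq[3] = 3+15 = 18 → [7, 12, 15, 18, 2]
i=4: seq[4] = 2+18 = 20 → [7, 12, 15, 18, 20]

[7, 12, 15, 18, 20]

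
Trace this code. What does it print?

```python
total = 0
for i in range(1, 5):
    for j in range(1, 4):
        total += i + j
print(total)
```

i=1,j=1: total = 0+2 = 2
i=1,j=2: total = 2+3 = 5
i=1,j=3: total = 5+4 = 9
i=2,j=1: total = 9+3 = 12
i=2,j=2: total = 12+4 = 16
i=2,j=3: total = 16+5 = 21
i=3,j=1: total = 21+4 = 25
i=3,j=2: total = 25+5 = 30
i=3,j=3: total = 30+6 = 36
i=4,j=1: total = 36+5 = 41
i=4,j=2: total = 41+6 = 47
i=4,j=3: total = 47+7 = 54

54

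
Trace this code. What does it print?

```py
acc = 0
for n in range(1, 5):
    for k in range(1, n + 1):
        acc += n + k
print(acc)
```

n=1,k=1: acc = 0+2 = 2
n=2,k=1: acc = 2+3 = 5
n=2,k=2: acc = 5+4 = 9
n=3,k=1: acc = 9+4 = 13
n=3,k=2: acc = 13+5 = 18
n=3,k=3: acc = 18+6 = 24
n=4,k=1: acc = 24+5 = 29
n=4,k=2: acc = 29+6 = 35
n=4,k=3: acc = 35+7 = 42
n=4,k=4: acc = 42+8 = 50

50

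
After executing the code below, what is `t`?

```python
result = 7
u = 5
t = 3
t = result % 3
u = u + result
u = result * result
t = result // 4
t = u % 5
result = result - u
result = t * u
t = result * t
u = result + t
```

t = 7%3 = 1
u = 5+7 = 12
u = 7*7 = 49
t = 7//4 = 1
t = 49%5 = 4
result = 7-49 = -42
result = 4*49 = 196
t = 196*4 = 784
u = 196+784 = 980

784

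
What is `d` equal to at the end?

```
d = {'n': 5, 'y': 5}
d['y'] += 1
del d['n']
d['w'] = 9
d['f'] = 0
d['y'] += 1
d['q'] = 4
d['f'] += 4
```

d['y'] = 5+1 = 6 → {'n': 5, 'y': 6}
del 'n' → {'y': 6}
d['w'] = 9 → {'y': 6, 'w': 9}
d['f'] = 0 → {'y': 6, 'w': 9, 'f': 0}
d['y'] = 6+1 = 7 → {'y': 7, 'w': 9, 'f': 0}
d['q'] = 4 → {'y': 7, 'w': 9, 'f': 0, 'q': 4}
d['f'] = 0+4 = 4 → {'y': 7, 'w': 9, 'f': 4, 'q': 4}

{'y': 7, 'w': 9, 'f': 4, 'q': 4}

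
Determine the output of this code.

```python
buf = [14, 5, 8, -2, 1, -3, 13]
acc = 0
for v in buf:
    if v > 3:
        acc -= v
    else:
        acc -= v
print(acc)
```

-36

v=14: >3, acc = 0-14 = -14
v=5: >3, acc = (-14)-5 = -19
v=8: >3, acc = (-19)-8 = -27
v=-2: not >3, acc = (-27)-(-2) = -25
v=1: not >3, acc = (-25)-1 = -26
v=-3: not >3, acc = (-26)-(-3) = -23
v=13: >3, acc = (-23)-13 = -36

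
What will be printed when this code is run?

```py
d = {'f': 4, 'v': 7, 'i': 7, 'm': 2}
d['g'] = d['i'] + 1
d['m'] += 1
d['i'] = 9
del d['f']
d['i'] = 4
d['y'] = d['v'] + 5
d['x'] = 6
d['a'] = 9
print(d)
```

{'v': 7, 'i': 4, 'm': 3, 'g': 8, 'y': 12, 'x': 6, 'a': 9}

d['g'] = d['i']+1 = 8 → {'f': 4, 'v': 7, 'i': 7, 'm': 2, 'g': 8}
d['m'] = 2+1 = 3 → {'f': 4, 'v': 7, 'i': 7, 'm': 3, 'g': 8}
d['i'] = 9 → {'f': 4, 'v': 7, 'i': 9, 'm': 3, 'g': 8}
del 'f' → {'v': 7, 'i': 9, 'm': 3, 'g': 8}
d['i'] = 4 → {'v': 7, 'i': 4, 'm': 3, 'g': 8}
d['y'] = d['v']+5 = 12 → {'v': 7, 'i': 4, 'm': 3, 'g': 8, 'y': 12}
d['x'] = 6 → {'v': 7, 'i': 4, 'm': 3, 'g': 8, 'y': 12, 'x': 6}
d['a'] = 9 → {'v': 7, 'i': 4, 'm': 3, 'g': 8, 'y': 12, 'x': 6, 'a': 9}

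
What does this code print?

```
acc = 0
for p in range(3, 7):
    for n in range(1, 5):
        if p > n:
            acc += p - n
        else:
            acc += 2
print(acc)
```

39

p=3,n=1: 3>1, acc = 0+2 = 2
p=3,n=2: 3>2, acc = 2+1 = 3
p=3,n=3: not 3>3, acc = 3+2 = 5
p=3,n=4: not 3>4, acc = 5+2 = 7
p=4,n=1: 4>1, acc = 7+3 = 10
p=4,n=2: 4>2, acc = 10+2 = 12
p=4,n=3: 4>3, acc = 12+1 = 13
p=4,n=4: not 4>4, acc = 13+2 = 15
p=5,n=1: 5>1, acc = 15+4 = 19
p=5,n=2: 5>2, acc = 19+3 = 22
p=5,n=3: 5>3, acc = 22+2 = 24
p=5,n=4: 5>4, acc = 24+1 = 25
p=6,n=1: 6>1, acc = 25+5 = 30
p=6,n=2: 6>2, acc = 30+4 = 34
p=6,n=3: 6>3, acc = 34+3 = 37
p=6,n=4: 6>4, acc = 37+2 = 39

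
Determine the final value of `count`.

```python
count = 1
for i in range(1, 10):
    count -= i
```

-44

i=1: count = 1-1 = 0
i=2: count = 0-2 = -2
i=3: count = (-2)-3 = -5
i=4: count = (-5)-4 = -9
i=5: count = (-9)-5 = -14
i=6: count = (-14)-6 = -20
i=7: count = (-20)-7 = -27
i=8: count = (-27)-8 = -35
i=9: count = (-35)-9 = -44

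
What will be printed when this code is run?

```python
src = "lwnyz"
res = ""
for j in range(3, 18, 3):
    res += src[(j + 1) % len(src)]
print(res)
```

znlyw

j=3: add src[4]='z' → 'z'
j=6: add src[2]='n' → 'zn'
j=9: add src[0]='l' → 'znl'
j=12: add src[3]='y' → 'znly'
j=15: add src[1]='w' → 'znlyw'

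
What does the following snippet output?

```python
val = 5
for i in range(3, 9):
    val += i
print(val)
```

38

i=3: val = 5+3 = 8
i=4: val = 8+4 = 12
i=5: val = 12+5 = 17
i=6: val = 17+6 = 23
i=7: val = 23+7 = 30
i=8: val = 30+8 = 38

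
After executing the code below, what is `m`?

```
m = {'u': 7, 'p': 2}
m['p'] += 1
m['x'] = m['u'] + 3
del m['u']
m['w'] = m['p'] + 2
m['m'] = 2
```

m['p'] = 2+1 = 3 → {'u': 7, 'p': 3}
m['x'] = m['u']+3 = 10 → {'u': 7, 'p': 3, 'x': 10}
del 'u' → {'p': 3, 'x': 10}
m['w'] = m['p']+2 = 5 → {'p': 3, 'x': 10, 'w': 5}
m['m'] = 2 → {'p': 3, 'x': 10, 'w': 5, 'm': 2}

{'p': 3, 'x': 10, 'w': 5, 'm': 2}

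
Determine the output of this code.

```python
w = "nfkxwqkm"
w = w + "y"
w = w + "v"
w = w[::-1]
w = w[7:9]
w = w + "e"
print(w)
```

+ 'y' → 'nfkxwqkmy'
+ 'v' → 'nfkxwqkmyv'
reverse → 'vymkqwxkfn'
slice [7:9] → 'kf'
+ 'e' → 'kfe'

kfe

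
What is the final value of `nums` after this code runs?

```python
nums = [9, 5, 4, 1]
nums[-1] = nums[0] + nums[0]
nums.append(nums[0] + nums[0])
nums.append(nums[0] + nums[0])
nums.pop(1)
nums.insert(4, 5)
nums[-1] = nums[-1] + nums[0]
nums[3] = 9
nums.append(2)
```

nums[-1] = nums[0]+nums[0] = 9+9 = 18 → [9, 5, 4, 18]
append nums[0]+nums[0] = 9+9 = 18 → [9, 5, 4, 18, 18]
append nums[0]+nums[0] = 9+9 = 18 → [9, 5, 4, 18, 18, 18]
pop(1) removes 5 → [9, 4, 18, 18, 18]
insert 5 at 4 → [9, 4, 18, 18, 5, 18]
nums[-1] = nums[-1]+nums[0] = 18+9 = 27 → [9, 4, 18, 18, 5, 27]
nums[3] = 9 → [9, 4, 18, 9, 5, 27]
append 2 → [9, 4, 18, 9, 5, 27, 2]

[9, 4, 18, 9, 5, 27, 2]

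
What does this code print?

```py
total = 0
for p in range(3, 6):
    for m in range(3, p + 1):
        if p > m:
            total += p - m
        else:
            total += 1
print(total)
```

p=3,m=3: not 3>3, total = 0+1 = 1
p=4,m=3: 4>3, total = 1+1 = 2
p=4,m=4: not 4>4, total = 2+1 = 3
p=5,m=3: 5>3, total = 3+2 = 5
p=5,m=4: 5>4, total = 5+1 = 6
p=5,m=5: not 5>5, total = 6+1 = 7

7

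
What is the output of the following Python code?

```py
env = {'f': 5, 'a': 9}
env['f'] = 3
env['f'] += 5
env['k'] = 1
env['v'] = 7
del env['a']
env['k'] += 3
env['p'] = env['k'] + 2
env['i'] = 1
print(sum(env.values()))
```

26

env['f'] = 3 → {'f': 3, 'a': 9}
env['f'] = 3+5 = 8 → {'f': 8, 'a': 9}
env['k'] = 1 → {'f': 8, 'a': 9, 'k': 1}
env['v'] = 7 → {'f': 8, 'a': 9, 'k': 1, 'v': 7}
del 'a' → {'f': 8, 'k': 1, 'v': 7}
env['k'] = 1+3 = 4 → {'f': 8, 'k': 4, 'v': 7}
env['p'] = env['k']+2 = 6 → {'f': 8, 'k': 4, 'v': 7, 'p': 6}
env['i'] = 1 → {'f': 8, 'k': 4, 'v': 7, 'p': 6, 'i': 1}
sum of values = 26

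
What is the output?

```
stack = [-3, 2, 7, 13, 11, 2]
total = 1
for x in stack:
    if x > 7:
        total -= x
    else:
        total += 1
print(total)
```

x=-3: not >7, total = 1+1 = 2
x=2: not >7, total = 2+1 = 3
x=7: not >7, total = 3+1 = 4
x=13: >7, total = 4-13 = -9
x=11: >7, total = (-9)-11 = -20
x=2: not >7, total = (-20)+1 = -19

-19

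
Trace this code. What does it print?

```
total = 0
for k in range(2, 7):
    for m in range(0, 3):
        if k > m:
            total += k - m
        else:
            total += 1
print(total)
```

k=2,m=0: 2>0, total = 0+2 = 2
k=2,m=1: 2>1, total = 2+1 = 3
k=2,m=2: not 2>2, total = 3+1 = 4
k=3,m=0: 3>0, total = 4+3 = 7
k=3,m=1: 3>1, total = 7+2 = 9
k=3,m=2: 3>2, total = 9+1 = 10
k=4,m=0: 4>0, total = 10+4 = 14
k=4,m=1: 4>1, total = 14+3 = 17
k=4,m=2: 4>2, total = 17+2 = 19
k=5,m=0: 5>0, total = 19+5 = 24
k=5,m=1: 5>1, total = 24+4 = 28
k=5,m=2: 5>2, total = 28+3 = 31
k=6,m=0: 6>0, total = 31+6 = 37
k=6,m=1: 6>1, total = 37+5 = 42
k=6,m=2: 6>2, total = 42+4 = 46

46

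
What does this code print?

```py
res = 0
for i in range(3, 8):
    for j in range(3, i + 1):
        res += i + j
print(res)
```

150

i=3,j=3: res = 0+6 = 6
i=4,j=3: res = 6+7 = 13
i=4,j=4: res = 13+8 = 21
i=5,j=3: res = 21+8 = 29
i=5,j=4: res = 29+9 = 38
i=5,j=5: res = 38+10 = 48
i=6,j=3: res = 48+9 = 57
i=6,j=4: res = 57+10 = 67
i=6,j=5: res = 67+11 = 78
i=6,j=6: res = 78+12 = 90
i=7,j=3: res = 90+10 = 100
i=7,j=4: res = 100+11 = 111
i=7,j=5: res = 111+12 = 123
i=7,j=6: res = 123+13 = 136
i=7,j=7: res = 136+14 = 150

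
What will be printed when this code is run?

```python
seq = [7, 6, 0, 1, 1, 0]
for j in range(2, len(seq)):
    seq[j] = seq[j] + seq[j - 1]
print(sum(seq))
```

42

j=2: seq[2] = 0+6 = 6 → [7, 6, 6, 1, 1, 0]
j=3: seq[3] = 1+6 = 7 → [7, 6, 6, 7, 1, 0]
j=4: seq[4] = 1+7 = 8 → [7, 6, 6, 7, 8, 0]
j=5: seq[5] = 0+8 = 8 → [7, 6, 6, 7, 8, 8]
sum = 42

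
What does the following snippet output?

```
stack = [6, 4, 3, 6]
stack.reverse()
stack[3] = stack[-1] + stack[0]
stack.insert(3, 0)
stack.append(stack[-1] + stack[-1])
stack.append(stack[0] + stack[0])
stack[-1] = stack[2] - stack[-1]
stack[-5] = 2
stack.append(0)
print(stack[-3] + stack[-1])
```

reverse → [6, 3, 4, 6]
stack[3] = stack[-1]+stack[0] = 6+6 = 12 → [6, 3, 4, 12]
insert 0 at 3 → [6, 3, 4, 0, 12]
append stack[-1]+stack[-1] = 12+12 = 24 → [6, 3, 4, 0, 12, 24]
append stack[0]+stack[0] = 6+6 = 12 → [6, 3, 4, 0, 12, 24, 12]
stack[-1] = stack[2]-stack[-1] = 4-12 = -8 → [6, 3, 4, 0, 12, 24, -8]
stack[-5] = 2 → [6, 3, 2, 0, 12, 24, -8]
append 0 → [6, 3, 2, 0, 12, 24, -8, 0]
stack[-3]+stack[-1] = 24+0 = 24

24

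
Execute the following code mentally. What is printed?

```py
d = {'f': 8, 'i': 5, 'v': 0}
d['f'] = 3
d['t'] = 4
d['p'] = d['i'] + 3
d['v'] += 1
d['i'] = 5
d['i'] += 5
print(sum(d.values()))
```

26

d['f'] = 3 → {'f': 3, 'i': 5, 'v': 0}
d['t'] = 4 → {'f': 3, 'i': 5, 'v': 0, 't': 4}
d['p'] = d['i']+3 = 8 → {'f': 3, 'i': 5, 'v': 0, 't': 4, 'p': 8}
d['v'] = 0+1 = 1 → {'f': 3, 'i': 5, 'v': 1, 't': 4, 'p': 8}
d['i'] = 5 → {'f': 3, 'i': 5, 'v': 1, 't': 4, 'p': 8}
d['i'] = 5+5 = 10 → {'f': 3, 'i': 10, 'v': 1, 't': 4, 'p': 8}
sum of values = 26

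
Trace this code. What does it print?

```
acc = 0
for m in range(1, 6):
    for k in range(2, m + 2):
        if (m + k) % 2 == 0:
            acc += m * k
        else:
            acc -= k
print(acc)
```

m=1,k=2: odd sum, acc = 0-2 = -2
m=2,k=2: even sum, acc = (-2)+4 = 2
m=2,k=3: odd sum, acc = 2-3 = -1
m=3,k=2: odd sum, acc = (-1)-2 = -3
m=3,k=3: even sum, acc = (-3)+9 = 6
m=3,k=4: odd sum, acc = 6-4 = 2
m=4,k=2: even sum, acc = 2+8 = 10
m=4,k=3: odd sum, acc = 10-3 = 7
m=4,k=4: even sum, acc = 7+16 = 23
m=4,k=5: odd sum, acc = 23-5 = 18
m=5,k=2: odd sum, acc = 18-2 = 16
m=5,k=3: even sum, acc = 16+15 = 31
m=5,k=4: odd sum, acc = 31-4 = 27
m=5,k=5: even sum, acc = 27+25 = 52
m=5,k=6: odd sum, acc = 52-6 = 46

46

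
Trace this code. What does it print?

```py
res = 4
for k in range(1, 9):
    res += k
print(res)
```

40

k=1: res = 4+1 = 5
k=2: res = 5+2 = 7
k=3: res = 7+3 = 10
k=4: res = 10+4 = 14
k=5: res = 14+5 = 19
k=6: res = 19+6 = 25
k=7: res = 25+7 = 32
k=8: res = 32+8 = 40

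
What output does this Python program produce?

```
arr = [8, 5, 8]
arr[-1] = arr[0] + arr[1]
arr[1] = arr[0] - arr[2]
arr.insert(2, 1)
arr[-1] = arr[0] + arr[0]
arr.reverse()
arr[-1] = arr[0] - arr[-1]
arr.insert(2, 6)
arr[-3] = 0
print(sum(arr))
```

20

arr[-1] = arr[0]+arr[1] = 8+5 = 13 → [8, 5, 13]
arr[1] = arr[0]-arr[2] = 8-13 = -5 → [8, -5, 13]
insert 1 at 2 → [8, -5, 1, 13]
arr[-1] = arr[0]+arr[0] = 8+8 = 16 → [8, -5, 1, 16]
reverse → [16, 1, -5, 8]
arr[-1] = arr[0]-arr[-1] = 16-8 = 8 → [16, 1, -5, 8]
insert 6 at 2 → [16, 1, 6, -5, 8]
arr[-3] = 0 → [16, 1, 0, -5, 8]
sum = 20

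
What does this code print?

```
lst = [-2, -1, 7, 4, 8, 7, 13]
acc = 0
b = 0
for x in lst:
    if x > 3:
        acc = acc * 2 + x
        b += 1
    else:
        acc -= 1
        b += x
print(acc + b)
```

141

x=-2: not >3, acc = 0-1 = -1; b=-2
x=-1: not >3, acc = (-1)-1 = -2; b=-3
x=7: >3, acc = (-2)*2+7 = 3; b=-2
x=4: >3, acc = 3*2+4 = 10; b=-1
x=8: >3, acc = 10*2+8 = 28; b=0
x=7: >3, acc = 28*2+7 = 63; b=1
x=13: >3, acc = 63*2+13 = 139; b=2
acc+b = 139+2 = 141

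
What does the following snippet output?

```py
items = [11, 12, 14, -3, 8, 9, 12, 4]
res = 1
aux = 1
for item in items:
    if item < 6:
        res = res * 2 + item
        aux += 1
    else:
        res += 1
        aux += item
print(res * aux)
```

item=11: not <6, res = 1+1 = 2; aux=12
item=12: not <6, res = 2+1 = 3; aux=24
item=14: not <6, res = 3+1 = 4; aux=38
item=-3: <6, res = 4*2+(-3) = 5; aux=39
item=8: not <6, res = 5+1 = 6; aux=47
item=9: not <6, res = 6+1 = 7; aux=56
item=12: not <6, res = 7+1 = 8; aux=68
item=4: <6, res = 8*2+4 = 20; aux=69
res*aux = 20*69 = 1380

1380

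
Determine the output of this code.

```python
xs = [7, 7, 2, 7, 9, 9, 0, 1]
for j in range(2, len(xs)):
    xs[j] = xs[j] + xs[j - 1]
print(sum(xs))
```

j=2: xs[2] = 2+7 = 9 → [7, 7, 9, 7, 9, 9, 0, 1]
j=3: xs[3] = 7+9 = 16 → [7, 7, 9, 16, 9, 9, 0, 1]
j=4: xs[4] = 9+16 = 25 → [7, 7, 9, 16, 25, 9, 0, 1]
j=5: xs[5] = 9+25 = 34 → [7, 7, 9, 16, 25, 34, 0, 1]
j=6: xs[6] = 0+34 = 34 → [7, 7, 9, 16, 25, 34, 34, 1]
j=7: xs[7] = 1+34 = 35 → [7, 7, 9, 16, 25, 34, 34, 35]
sum = 167

167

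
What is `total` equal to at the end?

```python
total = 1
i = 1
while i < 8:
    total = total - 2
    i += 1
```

i=1: total = 1-2 = -1
i=2: total = (-1)-2 = -3
i=3: total = (-3)-2 = -5
i=4: total = (-5)-2 = -7
i=5: total = (-7)-2 = -9
i=6: total = (-9)-2 = -11
i=7: total = (-11)-2 = -13

-13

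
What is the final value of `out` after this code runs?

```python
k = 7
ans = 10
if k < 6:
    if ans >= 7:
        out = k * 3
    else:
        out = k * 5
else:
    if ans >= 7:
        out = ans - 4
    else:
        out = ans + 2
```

6

k=7, ans=10
k < 6 is False; ans >= 7 is True
→ out = ans - 4 = 6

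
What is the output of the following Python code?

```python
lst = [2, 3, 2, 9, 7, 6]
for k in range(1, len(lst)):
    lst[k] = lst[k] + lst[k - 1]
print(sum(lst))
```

82

k=1: lst[1] = 3+2 = 5 → [2, 5, 2, 9, 7, 6]
k=2: lst[2] = 2+5 = 7 → [2, 5, 7, 9, 7, 6]
k=3: lst[3] = 9+7 = 16 → [2, 5, 7, 16, 7, 6]
k=4: lst[4] = 7+16 = 23 → [2, 5, 7, 16, 23, 6]
k=5: lst[5] = 6+23 = 29 → [2, 5, 7, 16, 23, 29]
sum = 82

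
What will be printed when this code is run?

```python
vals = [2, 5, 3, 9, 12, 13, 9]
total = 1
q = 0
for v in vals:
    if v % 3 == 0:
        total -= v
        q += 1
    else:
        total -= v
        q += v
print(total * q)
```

v=2: not %3==0, total = 1-2 = -1; q=2
v=5: not %3==0, total = (-1)-5 = -6; q=7
v=3: %3==0, total = (-6)-3 = -9; q=8
v=9: %3==0, total = (-9)-9 = -18; q=9
v=12: %3==0, total = (-18)-12 = -30; q=10
v=13: not %3==0, total = (-30)-13 = -43; q=23
v=9: %3==0, total = (-43)-9 = -52; q=24
total*q = (-52)*24 = -1248

-1248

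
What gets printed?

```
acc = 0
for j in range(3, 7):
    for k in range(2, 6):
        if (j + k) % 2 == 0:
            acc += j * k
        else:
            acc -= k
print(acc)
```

j=3,k=2: odd sum, acc = 0-2 = -2
j=3,k=3: even sum, acc = (-2)+9 = 7
j=3,k=4: odd sum, acc = 7-4 = 3
j=3,k=5: even sum, acc = 3+15 = 18
j=4,k=2: even sum, acc = 18+8 = 26
j=4,k=3: odd sum, acc = 26-3 = 23
j=4,k=4: even sum, acc = 23+16 = 39
j=4,k=5: odd sum, acc = 39-5 = 34
j=5,k=2: odd sum, acc = 34-2 = 32
j=5,k=3: even sum, acc = 32+15 = 47
j=5,k=4: odd sum, acc = 47-4 = 43
j=5,k=5: even sum, acc = 43+25 = 68
j=6,k=2: even sum, acc = 68+12 = 80
j=6,k=3: odd sum, acc = 80-3 = 77
j=6,k=4: even sum, acc = 77+24 = 101
j=6,k=5: odd sum, acc = 101-5 = 96

96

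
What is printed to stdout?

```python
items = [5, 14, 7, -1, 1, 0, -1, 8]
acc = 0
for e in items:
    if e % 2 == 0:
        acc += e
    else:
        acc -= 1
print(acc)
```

e=5: not even, acc = 0-1 = -1
e=14: even, acc = (-1)+14 = 13
e=7: not even, acc = 13-1 = 12
e=-1: not even, acc = 12-1 = 11
e=1: not even, acc = 11-1 = 10
e=0: even, acc = 10+0 = 10
e=-1: not even, acc = 10-1 = 9
e=8: even, acc = 9+8 = 17

17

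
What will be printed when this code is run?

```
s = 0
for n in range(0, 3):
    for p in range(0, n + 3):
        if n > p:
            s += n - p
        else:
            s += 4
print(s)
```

40

n=0,p=0: not 0>0, s = 0+4 = 4
n=0,p=1: not 0>1, s = 4+4 = 8
n=0,p=2: not 0>2, s = 8+4 = 12
n=1,p=0: 1>0, s = 12+1 = 13
n=1,p=1: not 1>1, s = 13+4 = 17
n=1,p=2: not 1>2, s = 17+4 = 21
n=1,p=3: not 1>3, s = 21+4 = 25
n=2,p=0: 2>0, s = 25+2 = 27
n=2,p=1: 2>1, s = 27+1 = 28
n=2,p=2: not 2>2, s = 28+4 = 32
n=2,p=3: not 2>3, s = 32+4 = 36
n=2,p=4: not 2>4, s = 36+4 = 40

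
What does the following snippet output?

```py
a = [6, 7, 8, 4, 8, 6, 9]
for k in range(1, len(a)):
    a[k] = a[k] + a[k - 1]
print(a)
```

k=1: a[1] = 7+6 = 13 → [6, 13, 8, 4, 8, 6, 9]
k=2: a[2] = 8+13 = 21 → [6, 13, 21, 4, 8, 6, 9]
k=3: a[3] = 4+21 = 25 → [6, 13, 21, 25, 8, 6, 9]
k=4: a[4] = 8+25 = 33 → [6, 13, 21, 25, 33, 6, 9]
k=5: a[5] = 6+33 = 39 → [6, 13, 21, 25, 33, 39, 9]
k=6: a[6] = 9+39 = 48 → [6, 13, 21, 25, 33, 39, 48]

[6, 13, 21, 25, 33, 39, 48]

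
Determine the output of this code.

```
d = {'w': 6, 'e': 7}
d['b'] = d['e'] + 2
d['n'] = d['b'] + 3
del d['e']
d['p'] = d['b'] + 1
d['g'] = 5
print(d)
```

{'w': 6, 'b': 9, 'n': 12, 'p': 10, 'g': 5}

d['b'] = d['e']+2 = 9 → {'w': 6, 'e': 7, 'b': 9}
d['n'] = d['b']+3 = 12 → {'w': 6, 'e': 7, 'b': 9, 'n': 12}
del 'e' → {'w': 6, 'b': 9, 'n': 12}
d['p'] = d['b']+1 = 10 → {'w': 6, 'b': 9, 'n': 12, 'p': 10}
d['g'] = 5 → {'w': 6, 'b': 9, 'n': 12, 'p': 10, 'g': 5}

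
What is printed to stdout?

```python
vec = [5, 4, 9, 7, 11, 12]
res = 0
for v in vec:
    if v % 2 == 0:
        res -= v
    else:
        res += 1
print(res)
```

v=5: not even, res = 0+1 = 1
v=4: even, res = 1-4 = -3
v=9: not even, res = (-3)+1 = -2
v=7: not even, res = (-2)+1 = -1
v=11: not even, res = (-1)+1 = 0
v=12: even, res = 0-12 = -12

-12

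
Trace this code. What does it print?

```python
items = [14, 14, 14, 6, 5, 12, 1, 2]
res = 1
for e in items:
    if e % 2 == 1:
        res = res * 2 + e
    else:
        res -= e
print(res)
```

e=14: not odd, res = 1-14 = -13
e=14: not odd, res = (-13)-14 = -27
e=14: not odd, res = (-27)-14 = -41
e=6: not odd, res = (-41)-6 = -47
e=5: odd, res = (-47)*2+5 = -89
e=12: not odd, res = (-89)-12 = -101
e=1: odd, res = (-101)*2+1 = -201
e=2: not odd, res = (-201)-2 = -203

-203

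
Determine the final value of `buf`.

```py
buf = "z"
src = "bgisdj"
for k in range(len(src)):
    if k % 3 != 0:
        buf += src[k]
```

k=0: skip
k=1: add 'g' → 'zg'
k=2: add 'i' → 'zgi'
k=3: skip
k=4: add 'd' → 'zgid'
k=5: add 'j' → 'zgidj'

'zgidj'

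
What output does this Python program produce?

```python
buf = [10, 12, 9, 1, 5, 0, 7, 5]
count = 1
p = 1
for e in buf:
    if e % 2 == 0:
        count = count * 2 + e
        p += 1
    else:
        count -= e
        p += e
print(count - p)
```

e=10: even, count = 1*2+10 = 12; p=2
e=12: even, count = 12*2+12 = 36; p=3
e=9: not even, count = 36-9 = 27; p=12
e=1: not even, count = 27-1 = 26; p=13
e=5: not even, count = 26-5 = 21; p=18
e=0: even, count = 21*2+0 = 42; p=19
e=7: not even, count = 42-7 = 35; p=26
e=5: not even, count = 35-5 = 30; p=31
count-p = 30-31 = -1

-1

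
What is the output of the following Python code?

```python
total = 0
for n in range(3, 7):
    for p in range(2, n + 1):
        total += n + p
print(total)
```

116

n=3,p=2: total = 0+5 = 5
n=3,p=3: total = 5+6 = 11
n=4,p=2: total = 11+6 = 17
n=4,p=3: total = 17+7 = 24
n=4,p=4: total = 24+8 = 32
n=5,p=2: total = 32+7 = 39
n=5,p=3: total = 39+8 = 47
n=5,p=4: total = 47+9 = 56
n=5,p=5: total = 56+10 = 66
n=6,p=2: total = 66+8 = 74
n=6,p=3: total = 74+9 = 83
n=6,p=4: total = 83+10 = 93
n=6,p=5: total = 93+11 = 104
n=6,p=6: total = 104+12 = 116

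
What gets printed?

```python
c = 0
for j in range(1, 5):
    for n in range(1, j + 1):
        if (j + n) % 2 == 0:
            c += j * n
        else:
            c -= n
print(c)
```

34

j=1,n=1: even sum, c = 0+1 = 1
j=2,n=1: odd sum, c = 1-1 = 0
j=2,n=2: even sum, c = 0+4 = 4
j=3,n=1: even sum, c = 4+3 = 7
j=3,n=2: odd sum, c = 7-2 = 5
j=3,n=3: even sum, c = 5+9 = 14
j=4,n=1: odd sum, c = 14-1 = 13
j=4,n=2: even sum, c = 13+8 = 21
j=4,n=3: odd sum, c = 21-3 = 18
j=4,n=4: even sum, c = 18+16 = 34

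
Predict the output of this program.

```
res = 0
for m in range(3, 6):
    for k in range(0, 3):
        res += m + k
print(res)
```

m=3,k=0: res = 0+3 = 3
m=3,k=1: res = 3+4 = 7
m=3,k=2: res = 7+5 = 12
m=4,k=0: res = 12+4 = 16
m=4,k=1: res = 16+5 = 21
m=4,k=2: res = 21+6 = 27
m=5,k=0: res = 27+5 = 32
m=5,k=1: res = 32+6 = 38
m=5,k=2: res = 38+7 = 45

45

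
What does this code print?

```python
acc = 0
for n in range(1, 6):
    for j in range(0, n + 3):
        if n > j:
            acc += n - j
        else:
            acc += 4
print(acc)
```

n=1,j=0: 1>0, acc = 0+1 = 1
n=1,j=1: not 1>1, acc = 1+4 = 5
n=1,j=2: not 1>2, acc = 5+4 = 9
n=1,j=3: not 1>3, acc = 9+4 = 13
n=2,j=0: 2>0, acc = 13+2 = 15
n=2,j=1: 2>1, acc = 15+1 = 16
n=2,j=2: not 2>2, acc = 16+4 = 20
n=2,j=3: not 2>3, acc = 20+4 = 24
n=2,j=4: not 2>4, acc = 24+4 = 28
n=3,j=0: 3>0, acc = 28+3 = 31
n=3,j=1: 3>1, acc = 31+2 = 33
n=3,j=2: 3>2, acc = 33+1 = 34
n=3,j=3: not 3>3, acc = 34+4 = 38
n=3,j=4: not 3>4, acc = 38+4 = 42
n=3,j=5: not 3>5, acc = 42+4 = 46
n=4,j=0: 4>0, acc = 46+4 = 50
n=4,j=1: 4>1, acc = 50+3 = 53
n=4,j=2: 4>2, acc = 53+2 = 55
n=4,j=3: 4>3, acc = 55+1 = 56
n=4,j=4: not 4>4, acc = 56+4 = 60
n=4,j=5: not 4>5, acc = 60+4 = 64
n=4,j=6: not 4>6, acc = 64+4 = 68
n=5,j=0: 5>0, acc = 68+5 = 73
n=5,j=1: 5>1, acc = 73+4 = 77
n=5,j=2: 5>2, acc = 77+3 = 80
n=5,j=3: 5>3, acc = 80+2 = 82
n=5,j=4: 5>4, acc = 82+1 = 83
n=5,j=5: not 5>5, acc = 83+4 = 87
n=5,j=6: not 5>6, acc = 87+4 = 91
n=5,j=7: not 5>7, acc = 91+4 = 95

95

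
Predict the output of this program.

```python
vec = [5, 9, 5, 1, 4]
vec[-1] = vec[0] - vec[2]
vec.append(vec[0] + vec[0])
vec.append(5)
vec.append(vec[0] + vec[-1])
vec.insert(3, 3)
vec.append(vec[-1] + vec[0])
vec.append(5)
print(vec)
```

vec[-1] = vec[0]-vec[2] = 5-5 = 0 → [5, 9, 5, 1, 0]
append vec[0]+vec[0] = 5+5 = 10 → [5, 9, 5, 1, 0, 10]
append 5 → [5, 9, 5, 1, 0, 10, 5]
append vec[0]+vec[-1] = 5+5 = 10 → [5, 9, 5, 1, 0, 10, 5, 10]
insert 3 at 3 → [5, 9, 5, 3, 1, 0, 10, 5, 10]
append vec[-1]+vec[0] = 10+5 = 15 → [5, 9, 5, 3, 1, 0, 10, 5, 10, 15]
append 5 → [5, 9, 5, 3, 1, 0, 10, 5, 10, 15, 5]

[5, 9, 5, 3, 1, 0, 10, 5, 10, 15, 5]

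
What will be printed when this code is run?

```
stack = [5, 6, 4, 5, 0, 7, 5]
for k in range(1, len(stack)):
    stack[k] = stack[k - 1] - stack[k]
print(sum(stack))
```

-60

k=1: stack[1] = 5-6 = -1 → [5, -1, 4, 5, 0, 7, 5]
k=2: stack[2] = (-1)-4 = -5 → [5, -1, -5, 5, 0, 7, 5]
k=3: stack[3] = (-5)-5 = -10 → [5, -1, -5, -10, 0, 7, 5]
k=4: stack[4] = (-10)-0 = -10 → [5, -1, -5, -10, -10, 7, 5]
k=5: stack[5] = (-10)-7 = -17 → [5, -1, -5, -10, -10, -17, 5]
k=6: stack[6] = (-17)-5 = -22 → [5, -1, -5, -10, -10, -17, -22]
sum = -60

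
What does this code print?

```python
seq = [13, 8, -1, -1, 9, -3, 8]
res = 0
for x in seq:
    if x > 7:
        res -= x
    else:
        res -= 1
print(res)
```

-41

x=13: >7, res = 0-13 = -13
x=8: >7, res = (-13)-8 = -21
x=-1: not >7, res = (-21)-1 = -22
x=-1: not >7, res = (-22)-1 = -23
x=9: >7, res = (-23)-9 = -32
x=-3: not >7, res = (-32)-1 = -33
x=8: >7, res = (-33)-8 = -41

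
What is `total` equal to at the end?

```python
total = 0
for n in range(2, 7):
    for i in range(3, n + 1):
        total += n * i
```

n=3,i=3: total = 0+9 = 9
n=4,i=3: total = 9+12 = 21
n=4,i=4: total = 21+16 = 37
n=5,i=3: total = 37+15 = 52
n=5,i=4: total = 52+20 = 72
n=5,i=5: total = 72+25 = 97
n=6,i=3: total = 97+18 = 115
n=6,i=4: total = 115+24 = 139
n=6,i=5: total = 139+30 = 169
n=6,i=6: total = 169+36 = 205

205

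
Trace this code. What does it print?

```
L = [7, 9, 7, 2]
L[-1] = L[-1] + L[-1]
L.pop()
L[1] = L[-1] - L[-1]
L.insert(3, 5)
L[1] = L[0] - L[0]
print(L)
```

[7, 0, 7, 5]

L[-1] = L[-1]+L[-1] = 2+2 = 4 → [7, 9, 7, 4]
pop() removes 4 → [7, 9, 7]
L[1] = L[-1]-L[-1] = 7-7 = 0 → [7, 0, 7]
insert 5 at 3 → [7, 0, 7, 5]
L[1] = L[0]-L[0] = 7-7 = 0 → [7, 0, 7, 5]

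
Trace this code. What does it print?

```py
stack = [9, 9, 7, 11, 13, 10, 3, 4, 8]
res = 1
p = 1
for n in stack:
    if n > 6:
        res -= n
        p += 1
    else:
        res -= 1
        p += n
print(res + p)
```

n=9: >6, res = 1-9 = -8; p=2
n=9: >6, res = (-8)-9 = -17; p=3
n=7: >6, res = (-17)-7 = -24; p=4
n=11: >6, res = (-24)-11 = -35; p=5
n=13: >6, res = (-35)-13 = -48; p=6
n=10: >6, res = (-48)-10 = -58; p=7
n=3: not >6, res = (-58)-1 = -59; p=10
n=4: not >6, res = (-59)-1 = -60; p=14
n=8: >6, res = (-60)-8 = -68; p=15
res+p = (-68)+15 = -53

-53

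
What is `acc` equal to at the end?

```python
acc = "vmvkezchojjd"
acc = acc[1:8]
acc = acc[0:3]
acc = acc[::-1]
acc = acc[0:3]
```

'kvm'

slice [1:8] → 'mvkezch'
slice [0:3] → 'mvk'
reverse → 'kvm'
slice [0:3] → 'kvm'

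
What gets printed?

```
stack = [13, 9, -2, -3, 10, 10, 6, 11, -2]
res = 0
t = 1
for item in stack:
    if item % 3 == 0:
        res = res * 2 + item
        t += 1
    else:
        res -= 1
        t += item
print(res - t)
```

item=13: not %3==0, res = 0-1 = -1; t=14
item=9: %3==0, res = (-1)*2+9 = 7; t=15
item=-2: not %3==0, res = 7-1 = 6; t=13
item=-3: %3==0, res = 6*2+(-3) = 9; t=14
item=10: not %3==0, res = 9-1 = 8; t=24
item=10: not %3==0, res = 8-1 = 7; t=34
item=6: %3==0, res = 7*2+6 = 20; t=35
item=11: not %3==0, res = 20-1 = 19; t=46
item=-2: not %3==0, res = 19-1 = 18; t=44
res-t = 18-44 = -26

-26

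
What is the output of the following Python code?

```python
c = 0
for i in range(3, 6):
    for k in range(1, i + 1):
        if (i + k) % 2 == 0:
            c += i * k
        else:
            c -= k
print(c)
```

69

i=3,k=1: even sum, c = 0+3 = 3
i=3,k=2: odd sum, c = 3-2 = 1
i=3,k=3: even sum, c = 1+9 = 10
i=4,k=1: odd sum, c = 10-1 = 9
i=4,k=2: even sum, c = 9+8 = 17
i=4,k=3: odd sum, c = 17-3 = 14
i=4,k=4: even sum, c = 14+16 = 30
i=5,k=1: even sum, c = 30+5 = 35
i=5,k=2: odd sum, c = 35-2 = 33
i=5,k=3: even sum, c = 33+15 = 48
i=5,k=4: odd sum, c = 48-4 = 44
i=5,k=5: even sum, c = 44+25 = 69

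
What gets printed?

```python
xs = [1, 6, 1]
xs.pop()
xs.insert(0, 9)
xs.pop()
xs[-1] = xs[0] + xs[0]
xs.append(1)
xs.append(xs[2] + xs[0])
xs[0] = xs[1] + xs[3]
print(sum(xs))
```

57

pop() removes 1 → [1, 6]
insert 9 at 0 → [9, 1, 6]
pop() removes 6 → [9, 1]
xs[-1] = xs[0]+xs[0] = 9+9 = 18 → [9, 18]
append 1 → [9, 18, 1]
append xs[2]+xs[0] = 1+9 = 10 → [9, 18, 1, 10]
xs[0] = xs[1]+xs[3] = 18+10 = 28 → [28, 18, 1, 10]
sum = 57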